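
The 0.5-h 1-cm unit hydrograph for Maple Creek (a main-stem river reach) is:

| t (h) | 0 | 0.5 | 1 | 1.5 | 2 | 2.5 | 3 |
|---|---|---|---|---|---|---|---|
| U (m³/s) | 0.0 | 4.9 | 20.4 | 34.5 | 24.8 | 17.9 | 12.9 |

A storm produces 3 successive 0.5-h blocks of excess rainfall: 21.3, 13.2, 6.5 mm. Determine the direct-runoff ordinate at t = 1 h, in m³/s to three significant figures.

Q ≈ 49.9 m³/s

By discrete convolution, Q_j = Σ (P_i / 10 mm) · U_{j−i}.
At t = 1 h (j=2): Q = (21.3/10)·20.4 + (13.2/10)·4.9 + (6.5/10)·0.0 = 49.9 m³/s.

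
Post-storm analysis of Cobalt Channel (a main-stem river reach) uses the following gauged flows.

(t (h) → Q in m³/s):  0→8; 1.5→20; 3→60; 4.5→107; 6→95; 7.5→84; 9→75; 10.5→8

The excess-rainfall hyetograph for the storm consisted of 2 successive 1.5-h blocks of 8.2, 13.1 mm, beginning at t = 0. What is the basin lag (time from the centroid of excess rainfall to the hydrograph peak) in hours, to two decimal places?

Centroid of excess rainfall: t_c = Σ P_i·t̄_i / ΣP_i = 1.6725 h (block centres at 0.75, 2.25 h).
Hydrograph peak occurs at t = 4.5 h, so basin lag t_L = 4.5 − 1.6725 = 2.83 h.

t_L ≈ 2.83 h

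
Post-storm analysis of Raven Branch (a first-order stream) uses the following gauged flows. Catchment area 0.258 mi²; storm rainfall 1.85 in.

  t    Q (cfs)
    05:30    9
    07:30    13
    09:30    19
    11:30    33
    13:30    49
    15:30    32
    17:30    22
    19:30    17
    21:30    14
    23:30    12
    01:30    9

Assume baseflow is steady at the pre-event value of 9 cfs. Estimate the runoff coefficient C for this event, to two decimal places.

ΣQ_DR = 130.0 cfs; V = ΣQ_DR·Δt = 9.360 × 10^5 ft³.
Runoff depth d = V / A = 1.562 in.
C = d / P = 1.562 / 1.85 = 0.84.

C ≈ 0.84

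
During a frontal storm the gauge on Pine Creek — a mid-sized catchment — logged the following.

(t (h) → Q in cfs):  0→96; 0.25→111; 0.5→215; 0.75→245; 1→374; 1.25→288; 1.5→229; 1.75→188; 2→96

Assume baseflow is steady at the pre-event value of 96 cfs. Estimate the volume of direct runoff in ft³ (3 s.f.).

Direct-runoff ordinates (Q − Q_b): 0.0, 15.0, 119.0, 149.0, 278.0, 192.0, 133.0, 92.0, 0.0 cfs.
ΣQ_DR = 978.0 cfs.
With Δt = 0.25 h = 900 s, V = ΣQ_DR · Δt = 978.0 × 900 = 8.80 × 10^5 ft³.

V ≈ 8.80 × 10^5 ft³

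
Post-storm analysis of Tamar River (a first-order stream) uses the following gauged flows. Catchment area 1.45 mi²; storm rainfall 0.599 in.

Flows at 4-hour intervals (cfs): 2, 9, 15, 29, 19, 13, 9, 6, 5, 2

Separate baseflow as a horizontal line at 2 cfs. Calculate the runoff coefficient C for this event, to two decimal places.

C ≈ 0.64

ΣQ_DR = 89.00 cfs; V = ΣQ_DR·Δt = 1.282 × 10^6 ft³.
Runoff depth d = V / A = 0.3804 in.
C = d / P = 0.3804 / 0.599 = 0.64.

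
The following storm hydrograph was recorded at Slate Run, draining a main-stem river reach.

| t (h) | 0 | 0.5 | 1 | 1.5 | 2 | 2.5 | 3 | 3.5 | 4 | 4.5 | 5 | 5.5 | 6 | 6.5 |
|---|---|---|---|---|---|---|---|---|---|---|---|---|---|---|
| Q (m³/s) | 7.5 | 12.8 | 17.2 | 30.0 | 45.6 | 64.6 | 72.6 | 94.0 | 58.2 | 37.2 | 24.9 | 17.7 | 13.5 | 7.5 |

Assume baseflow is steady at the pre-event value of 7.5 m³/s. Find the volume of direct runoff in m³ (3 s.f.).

V ≈ 7.17 × 10^5 m³

Direct-runoff ordinates (Q − Q_b): 0.0, 5.3, 9.7, 22.5, 38.1, 57.1, 65.1, 86.5, 50.7, 29.7, 17.4, 10.2, 6.0, 0.0 m³/s.
ΣQ_DR = 398.3 m³/s.
With Δt = 0.5 h = 1800 s, V = ΣQ_DR · Δt = 398.3 × 1800 = 7.17 × 10^5 m³.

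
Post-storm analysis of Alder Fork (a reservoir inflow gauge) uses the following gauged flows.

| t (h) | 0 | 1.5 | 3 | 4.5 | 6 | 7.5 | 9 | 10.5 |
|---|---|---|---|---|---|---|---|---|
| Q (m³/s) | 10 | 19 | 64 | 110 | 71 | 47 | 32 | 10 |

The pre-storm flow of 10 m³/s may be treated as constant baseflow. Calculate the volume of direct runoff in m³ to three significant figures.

Direct-runoff ordinates (Q − Q_b): 0.0, 9.0, 54.0, 100.0, 61.0, 37.0, 22.0, 0.0 m³/s.
ΣQ_DR = 283.0 m³/s.
With Δt = 1.5 h = 5400 s, V = ΣQ_DR · Δt = 283.0 × 5400 = 1.53 × 10^6 m³.

V ≈ 1.53 × 10^6 m³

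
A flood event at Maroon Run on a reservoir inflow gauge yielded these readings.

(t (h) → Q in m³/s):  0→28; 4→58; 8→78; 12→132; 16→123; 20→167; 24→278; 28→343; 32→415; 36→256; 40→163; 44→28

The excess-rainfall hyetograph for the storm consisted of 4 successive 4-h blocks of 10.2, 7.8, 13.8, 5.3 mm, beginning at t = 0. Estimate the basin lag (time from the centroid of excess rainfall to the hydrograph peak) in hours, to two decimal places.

t_L ≈ 24.47 h

Centroid of excess rainfall: t_c = Σ P_i·t̄_i / ΣP_i = 7.5310 h (block centres at 2, 6, 10, 14 h).
Hydrograph peak occurs at t = 32 h, so basin lag t_L = 32 − 7.5310 = 24.47 h.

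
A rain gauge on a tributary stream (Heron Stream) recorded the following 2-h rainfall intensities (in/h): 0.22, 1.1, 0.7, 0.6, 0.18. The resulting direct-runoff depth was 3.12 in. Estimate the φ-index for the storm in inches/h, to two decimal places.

Only the 3 blocks with intensity above φ contribute runoff: 1.1, 0.7, 0.6 in/h.
Σ(I−φ)·Δt = d  ⇒  (1.1+0.7+0.6 − 3φ)·2 = 3.12
φ = (2.400 − 3.12/2) / 3 = 0.28 in/h.

φ ≈ 0.28 in/h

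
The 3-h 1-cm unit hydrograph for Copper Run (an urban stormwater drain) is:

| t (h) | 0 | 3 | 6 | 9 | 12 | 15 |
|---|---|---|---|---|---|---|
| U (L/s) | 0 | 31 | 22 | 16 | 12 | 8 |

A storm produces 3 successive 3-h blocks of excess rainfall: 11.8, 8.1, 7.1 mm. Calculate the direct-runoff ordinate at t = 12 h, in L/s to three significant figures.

By discrete convolution, Q_j = Σ (P_i / 10 mm) · U_{j−i}.
At t = 12 h (j=4): Q = (11.8/10)·12 + (8.1/10)·16 + (7.1/10)·22 = 42.7 L/s.

Q ≈ 42.7 L/s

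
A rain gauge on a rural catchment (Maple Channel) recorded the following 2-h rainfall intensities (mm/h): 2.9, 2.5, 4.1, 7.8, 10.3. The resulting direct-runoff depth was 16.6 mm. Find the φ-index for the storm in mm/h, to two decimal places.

φ ≈ 4.90 mm/h

Only the 2 blocks with intensity above φ contribute runoff: 7.8, 10.3 mm/h.
Σ(I−φ)·Δt = d  ⇒  (7.8+10.3 − 2φ)·2 = 16.6
φ = (18.10 − 16.6/2) / 2 = 4.90 mm/h.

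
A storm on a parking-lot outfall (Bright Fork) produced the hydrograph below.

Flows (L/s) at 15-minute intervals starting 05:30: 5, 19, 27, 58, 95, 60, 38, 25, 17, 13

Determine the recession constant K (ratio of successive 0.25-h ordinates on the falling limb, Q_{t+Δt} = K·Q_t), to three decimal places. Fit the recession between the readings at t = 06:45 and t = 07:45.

K ≈ 0.682

Using the recession-limb readings at t = 06:45 and t = 07:45: Q falls from 60 to 13 L/s over 4 intervals.
K = (Q₂/Q₁)^(1/4) = (13/60)^(1/4) = 0.682.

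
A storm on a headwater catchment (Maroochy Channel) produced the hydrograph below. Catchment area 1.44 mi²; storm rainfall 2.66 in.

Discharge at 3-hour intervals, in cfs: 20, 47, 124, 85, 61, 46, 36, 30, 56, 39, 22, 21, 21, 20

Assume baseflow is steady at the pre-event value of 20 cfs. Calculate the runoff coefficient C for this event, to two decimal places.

ΣQ_DR = 348.0 cfs; V = ΣQ_DR·Δt = 3.758 × 10^6 ft³.
Runoff depth d = V / A = 1.123 in.
C = d / P = 1.123 / 2.66 = 0.42.

C ≈ 0.42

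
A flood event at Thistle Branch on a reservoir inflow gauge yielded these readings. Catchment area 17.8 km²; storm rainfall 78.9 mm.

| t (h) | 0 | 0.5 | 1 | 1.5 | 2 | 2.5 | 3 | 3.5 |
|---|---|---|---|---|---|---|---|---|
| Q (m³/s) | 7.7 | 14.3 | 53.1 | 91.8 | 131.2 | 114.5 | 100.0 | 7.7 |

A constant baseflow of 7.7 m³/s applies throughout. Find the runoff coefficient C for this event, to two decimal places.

ΣQ_DR = 458.7 m³/s; V = ΣQ_DR·Δt = 8.257 × 10^5 m³.
Runoff depth d = V / A = 46.39 mm.
C = d / P = 46.39 / 78.9 = 0.59.

C ≈ 0.59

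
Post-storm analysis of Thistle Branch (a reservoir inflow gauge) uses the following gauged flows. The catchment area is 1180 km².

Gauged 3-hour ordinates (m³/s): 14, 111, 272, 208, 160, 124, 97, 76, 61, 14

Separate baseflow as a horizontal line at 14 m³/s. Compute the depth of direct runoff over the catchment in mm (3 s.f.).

Direct runoff: 0.0, 97.0, 258.0, 194.0, 146.0, 110.0, 83.0, 62.0, 47.0, 0.0 m³/s; ΣQ_DR = 997.0 m³/s.
V = ΣQ_DR · Δt = 997.0 × 10800 s = 1.077 × 10^7 m³.
Over A = 1180 km², depth = V / A = 9.13 mm.

d ≈ 9.13 mm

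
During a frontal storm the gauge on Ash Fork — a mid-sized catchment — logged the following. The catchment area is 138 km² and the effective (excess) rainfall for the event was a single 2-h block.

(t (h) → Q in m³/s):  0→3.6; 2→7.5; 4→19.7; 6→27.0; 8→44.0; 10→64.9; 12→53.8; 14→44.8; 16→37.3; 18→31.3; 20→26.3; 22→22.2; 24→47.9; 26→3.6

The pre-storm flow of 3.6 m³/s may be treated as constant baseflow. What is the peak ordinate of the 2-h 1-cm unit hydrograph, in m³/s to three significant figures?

U_p ≈ 30.6 m³/s

Direct runoff: 0.0, 3.9, 16.1, 23.4, 40.4, 61.3, 50.2, 41.2, 33.7, 27.7, 22.7, 18.6, 44.3, 0.0 m³/s; ΣQ_DR = 383.5 m³/s, peak = 61.3 m³/s.
Runoff depth d = ΣQ_DR·Δt / A = 383.5 × 7200 / (138 km²) = 20.01 mm.
The 1-cm UH is the DRH scaled by (10 mm)/d, so U_p = 61.3 × 10/20.01 = 30.6 m³/s.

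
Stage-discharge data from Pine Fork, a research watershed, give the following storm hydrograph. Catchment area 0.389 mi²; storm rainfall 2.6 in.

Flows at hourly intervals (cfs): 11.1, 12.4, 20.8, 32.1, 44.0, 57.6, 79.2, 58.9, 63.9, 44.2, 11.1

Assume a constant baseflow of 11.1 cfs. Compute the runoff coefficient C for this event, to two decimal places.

C ≈ 0.48

ΣQ_DR = 313.2 cfs; V = ΣQ_DR·Δt = 1.128 × 10^6 ft³.
Runoff depth d = V / A = 1.248 in.
C = d / P = 1.248 / 2.6 = 0.48.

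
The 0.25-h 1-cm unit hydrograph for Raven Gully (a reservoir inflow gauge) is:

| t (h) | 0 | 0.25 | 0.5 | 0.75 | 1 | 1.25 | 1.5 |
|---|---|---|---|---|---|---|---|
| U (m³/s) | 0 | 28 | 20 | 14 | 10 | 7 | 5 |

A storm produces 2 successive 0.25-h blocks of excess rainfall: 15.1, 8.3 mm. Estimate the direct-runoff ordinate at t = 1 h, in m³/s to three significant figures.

Q ≈ 26.7 m³/s

By discrete convolution, Q_j = Σ (P_i / 10 mm) · U_{j−i}.
At t = 1 h (j=4): Q = (15.1/10)·10 + (8.3/10)·14 = 26.7 m³/s.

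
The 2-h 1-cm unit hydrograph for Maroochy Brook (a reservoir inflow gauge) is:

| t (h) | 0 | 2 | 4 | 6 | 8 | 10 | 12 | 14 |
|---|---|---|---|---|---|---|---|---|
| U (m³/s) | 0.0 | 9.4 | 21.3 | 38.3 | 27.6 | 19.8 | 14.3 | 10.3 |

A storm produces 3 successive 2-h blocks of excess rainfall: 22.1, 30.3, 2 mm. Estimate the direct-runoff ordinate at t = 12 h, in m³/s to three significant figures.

Q ≈ 97.1 m³/s

By discrete convolution, Q_j = Σ (P_i / 10 mm) · U_{j−i}.
At t = 12 h (j=6): Q = (22.1/10)·14.3 + (30.3/10)·19.8 + (2/10)·27.6 = 97.1 m³/s.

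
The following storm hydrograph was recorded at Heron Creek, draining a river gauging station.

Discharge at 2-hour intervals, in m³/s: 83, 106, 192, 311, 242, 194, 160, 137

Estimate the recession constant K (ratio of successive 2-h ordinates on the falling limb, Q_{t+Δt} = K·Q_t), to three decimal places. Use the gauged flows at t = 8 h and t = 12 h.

Using the recession-limb readings at t = 8 h and t = 12 h: Q falls from 242 to 160 m³/s over 2 intervals.
K = (Q₂/Q₁)^(1/2) = (160/242)^(1/2) = 0.813.

K ≈ 0.813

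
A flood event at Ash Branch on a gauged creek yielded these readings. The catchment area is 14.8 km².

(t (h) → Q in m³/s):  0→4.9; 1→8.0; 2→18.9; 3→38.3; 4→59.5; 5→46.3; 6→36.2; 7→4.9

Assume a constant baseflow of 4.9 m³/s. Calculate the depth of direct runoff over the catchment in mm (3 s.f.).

d ≈ 43.2 mm

Direct runoff: 0.0, 3.1, 14.0, 33.4, 54.6, 41.4, 31.3, 0.0 m³/s; ΣQ_DR = 177.8 m³/s.
V = ΣQ_DR · Δt = 177.8 × 3600 s = 6.401 × 10^5 m³.
Over A = 14.8 km², depth = V / A = 43.2 mm.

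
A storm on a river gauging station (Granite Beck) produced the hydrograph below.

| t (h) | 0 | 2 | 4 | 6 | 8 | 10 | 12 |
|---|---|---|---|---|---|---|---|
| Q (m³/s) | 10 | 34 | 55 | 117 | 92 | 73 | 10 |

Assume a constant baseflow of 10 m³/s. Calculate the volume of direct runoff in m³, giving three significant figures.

V ≈ 2.31 × 10^6 m³

Direct-runoff ordinates (Q − Q_b): 0.0, 24.0, 45.0, 107.0, 82.0, 63.0, 0.0 m³/s.
ΣQ_DR = 321.0 m³/s.
With Δt = 2 h = 7200 s, V = ΣQ_DR · Δt = 321.0 × 7200 = 2.31 × 10^6 m³.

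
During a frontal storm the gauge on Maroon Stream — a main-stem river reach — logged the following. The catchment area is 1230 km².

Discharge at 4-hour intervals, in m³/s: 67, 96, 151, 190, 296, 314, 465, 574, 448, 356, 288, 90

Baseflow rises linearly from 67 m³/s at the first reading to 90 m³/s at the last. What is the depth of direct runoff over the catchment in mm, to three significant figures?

d ≈ 28.0 mm

Direct runoff: 0.00, 26.91, 79.82, 116.73, 220.64, 236.55, 385.45, 492.36, 364.27, 270.18, 200.09, 0.00 m³/s; ΣQ_DR = 2393 m³/s.
V = ΣQ_DR · Δt = 2393 × 14400 s = 3.446 × 10^7 m³.
Over A = 1230 km², depth = V / A = 28.0 mm.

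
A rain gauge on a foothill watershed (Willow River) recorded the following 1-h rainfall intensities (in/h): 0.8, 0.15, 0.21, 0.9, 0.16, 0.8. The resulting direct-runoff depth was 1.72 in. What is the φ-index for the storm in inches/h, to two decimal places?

Only the 3 blocks with intensity above φ contribute runoff: 0.8, 0.9, 0.8 in/h.
Σ(I−φ)·Δt = d  ⇒  (0.8+0.9+0.8 − 3φ)·1 = 1.72
φ = (2.500 − 1.72/1) / 3 = 0.26 in/h.

φ ≈ 0.26 in/h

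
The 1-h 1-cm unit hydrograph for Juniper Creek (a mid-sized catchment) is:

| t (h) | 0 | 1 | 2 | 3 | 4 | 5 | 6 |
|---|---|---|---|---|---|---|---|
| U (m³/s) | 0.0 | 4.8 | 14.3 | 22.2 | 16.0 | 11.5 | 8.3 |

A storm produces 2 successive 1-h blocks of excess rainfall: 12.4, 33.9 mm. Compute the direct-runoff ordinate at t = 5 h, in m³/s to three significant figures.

Q ≈ 68.5 m³/s

By discrete convolution, Q_j = Σ (P_i / 10 mm) · U_{j−i}.
At t = 5 h (j=5): Q = (12.4/10)·11.5 + (33.9/10)·16.0 = 68.5 m³/s.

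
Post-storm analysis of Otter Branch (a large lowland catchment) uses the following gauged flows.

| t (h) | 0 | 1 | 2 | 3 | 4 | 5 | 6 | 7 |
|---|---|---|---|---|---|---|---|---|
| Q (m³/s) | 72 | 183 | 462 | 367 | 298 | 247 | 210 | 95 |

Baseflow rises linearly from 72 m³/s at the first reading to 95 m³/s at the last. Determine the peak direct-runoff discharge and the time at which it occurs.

Q_p = 383.43 m³/s at t = 2 h

Subtracting baseflow gives direct-runoff ordinates: 0.00, 107.71, 383.43, 285.14, 212.86, 158.57, 118.29, 0.00 m³/s.
The maximum is 383.43 m³/s, occurring at the reading for t = 2 h.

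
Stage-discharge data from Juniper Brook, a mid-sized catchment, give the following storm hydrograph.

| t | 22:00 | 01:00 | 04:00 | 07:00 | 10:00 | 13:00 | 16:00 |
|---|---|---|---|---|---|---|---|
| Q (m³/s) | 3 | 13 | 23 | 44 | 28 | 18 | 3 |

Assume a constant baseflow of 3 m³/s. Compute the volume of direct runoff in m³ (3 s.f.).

Direct-runoff ordinates (Q − Q_b): 0.0, 10.0, 20.0, 41.0, 25.0, 15.0, 0.0 m³/s.
ΣQ_DR = 111.0 m³/s.
With Δt = 3 h = 10800 s, V = ΣQ_DR · Δt = 111.0 × 10800 = 1.20 × 10^6 m³.

V ≈ 1.20 × 10^6 m³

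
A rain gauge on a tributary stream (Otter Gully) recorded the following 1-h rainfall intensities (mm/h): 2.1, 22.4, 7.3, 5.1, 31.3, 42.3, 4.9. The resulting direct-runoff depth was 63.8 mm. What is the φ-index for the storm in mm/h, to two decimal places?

Only the 3 blocks with intensity above φ contribute runoff: 22.4, 31.3, 42.3 mm/h.
Σ(I−φ)·Δt = d  ⇒  (22.4+31.3+42.3 − 3φ)·1 = 63.8
φ = (96.00 − 63.8/1) / 3 = 10.73 mm/h.

φ ≈ 10.73 mm/h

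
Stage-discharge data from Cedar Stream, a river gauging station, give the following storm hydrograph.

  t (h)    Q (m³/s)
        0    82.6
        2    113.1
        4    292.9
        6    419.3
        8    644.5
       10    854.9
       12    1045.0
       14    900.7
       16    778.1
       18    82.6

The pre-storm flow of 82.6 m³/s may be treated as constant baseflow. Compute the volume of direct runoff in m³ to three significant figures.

Direct-runoff ordinates (Q − Q_b): 0.0, 30.5, 210.3, 336.7, 561.9, 772.3, 962.4, 818.1, 695.5, 0.0 m³/s.
ΣQ_DR = 4388 m³/s.
With Δt = 2 h = 7200 s, V = ΣQ_DR · Δt = 4388 × 7200 = 3.16 × 10^7 m³.

V ≈ 3.16 × 10^7 m³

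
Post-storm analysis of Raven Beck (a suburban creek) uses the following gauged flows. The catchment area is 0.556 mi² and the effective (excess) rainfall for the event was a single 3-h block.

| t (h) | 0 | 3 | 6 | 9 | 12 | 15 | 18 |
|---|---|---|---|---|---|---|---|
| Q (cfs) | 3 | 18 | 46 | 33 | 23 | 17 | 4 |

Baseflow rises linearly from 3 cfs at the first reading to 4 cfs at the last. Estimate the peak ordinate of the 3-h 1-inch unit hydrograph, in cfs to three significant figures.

U_p ≈ 42.7 cfs

Direct runoff: 0.00, 14.83, 42.67, 29.50, 19.33, 13.17, 0.00 cfs; ΣQ_DR = 119.5 cfs, peak = 42.67 cfs.
Runoff depth d = ΣQ_DR·Δt / A = 119.5 × 10800 / (0.556 mi²) = 0.9991 in.
The 1-inch UH is the DRH scaled by (1 in)/d, so U_p = 42.67 × 1/0.9991 = 42.7 cfs.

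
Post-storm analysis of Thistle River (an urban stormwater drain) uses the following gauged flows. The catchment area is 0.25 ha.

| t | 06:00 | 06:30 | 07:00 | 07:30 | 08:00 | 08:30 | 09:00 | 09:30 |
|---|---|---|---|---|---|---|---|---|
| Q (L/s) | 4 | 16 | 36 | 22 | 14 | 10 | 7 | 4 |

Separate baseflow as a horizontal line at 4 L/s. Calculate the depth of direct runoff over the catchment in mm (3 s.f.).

d ≈ 58.3 mm

Direct runoff: 0.0, 12.0, 32.0, 18.0, 10.0, 6.0, 3.0, 0.0 L/s; ΣQ_DR = 81.00 L/s.
V = ΣQ_DR · Δt = 81.00 × 1800 s = 1.458 × 10^5 L.
Over A = 0.25 ha, depth = V / A = 58.3 mm.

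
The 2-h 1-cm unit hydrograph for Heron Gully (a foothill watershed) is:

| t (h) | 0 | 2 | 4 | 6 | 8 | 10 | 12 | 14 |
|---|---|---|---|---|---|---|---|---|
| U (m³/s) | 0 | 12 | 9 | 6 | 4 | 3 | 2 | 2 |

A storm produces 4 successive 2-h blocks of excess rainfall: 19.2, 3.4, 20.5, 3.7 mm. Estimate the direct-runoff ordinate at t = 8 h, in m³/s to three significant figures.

Q ≈ 32.6 m³/s

By discrete convolution, Q_j = Σ (P_i / 10 mm) · U_{j−i}.
At t = 8 h (j=4): Q = (19.2/10)·4 + (3.4/10)·6 + (20.5/10)·9 + (3.7/10)·12 = 32.6 m³/s.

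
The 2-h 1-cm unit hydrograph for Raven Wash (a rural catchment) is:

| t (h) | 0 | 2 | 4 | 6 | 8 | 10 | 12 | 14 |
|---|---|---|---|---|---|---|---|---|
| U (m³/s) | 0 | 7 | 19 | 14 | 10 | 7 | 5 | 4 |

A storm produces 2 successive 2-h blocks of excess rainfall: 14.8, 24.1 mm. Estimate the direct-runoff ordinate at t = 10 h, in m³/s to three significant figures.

Q ≈ 34.5 m³/s

By discrete convolution, Q_j = Σ (P_i / 10 mm) · U_{j−i}.
At t = 10 h (j=5): Q = (14.8/10)·7 + (24.1/10)·10 = 34.5 m³/s.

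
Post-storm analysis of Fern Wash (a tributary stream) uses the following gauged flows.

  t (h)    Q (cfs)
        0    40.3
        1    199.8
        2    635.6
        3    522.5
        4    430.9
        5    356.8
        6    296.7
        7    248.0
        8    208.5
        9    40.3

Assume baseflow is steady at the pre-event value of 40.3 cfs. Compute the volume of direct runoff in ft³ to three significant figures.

V ≈ 9.28 × 10^6 ft³

Direct-runoff ordinates (Q − Q_b): 0.0, 159.5, 595.3, 482.2, 390.6, 316.5, 256.4, 207.7, 168.2, 0.0 cfs.
ΣQ_DR = 2576 cfs.
With Δt = 1 h = 3600 s, V = ΣQ_DR · Δt = 2576 × 3600 = 9.28 × 10^6 ft³.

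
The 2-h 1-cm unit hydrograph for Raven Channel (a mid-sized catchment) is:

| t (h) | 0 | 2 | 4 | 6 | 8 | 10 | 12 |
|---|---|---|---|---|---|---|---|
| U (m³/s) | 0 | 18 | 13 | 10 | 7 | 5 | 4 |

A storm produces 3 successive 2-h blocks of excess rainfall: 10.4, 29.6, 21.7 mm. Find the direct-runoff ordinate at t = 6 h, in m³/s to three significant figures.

By discrete convolution, Q_j = Σ (P_i / 10 mm) · U_{j−i}.
At t = 6 h (j=3): Q = (10.4/10)·10 + (29.6/10)·13 + (21.7/10)·18 = 87.9 m³/s.

Q ≈ 87.9 m³/s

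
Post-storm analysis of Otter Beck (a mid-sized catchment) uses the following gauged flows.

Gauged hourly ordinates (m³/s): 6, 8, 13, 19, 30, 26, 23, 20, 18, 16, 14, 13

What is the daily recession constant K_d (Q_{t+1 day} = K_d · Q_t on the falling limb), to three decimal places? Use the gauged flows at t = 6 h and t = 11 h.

Between t = 6 h and t = 11 h the flow falls from 23 to 13 m³/s over 5×1 h = 5 h.
Per-interval ratio K = (13/23)^(1/5) = 0.8922; K_d = K^(24/1) = 0.065.

K_d ≈ 0.065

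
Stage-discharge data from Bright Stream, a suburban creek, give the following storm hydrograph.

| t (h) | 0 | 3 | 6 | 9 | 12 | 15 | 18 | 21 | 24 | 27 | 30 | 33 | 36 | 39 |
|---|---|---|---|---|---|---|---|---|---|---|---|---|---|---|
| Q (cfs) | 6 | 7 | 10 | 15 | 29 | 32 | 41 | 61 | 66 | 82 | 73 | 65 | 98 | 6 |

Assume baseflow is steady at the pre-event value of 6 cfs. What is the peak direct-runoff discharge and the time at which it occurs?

Subtracting baseflow gives direct-runoff ordinates: 0.0, 1.0, 4.0, 9.0, 23.0, 26.0, 35.0, 55.0, 60.0, 76.0, 67.0, 59.0, 92.0, 0.0 cfs.
The maximum is 92.0 cfs, occurring at the reading for t = 36 h.

Q_p = 92.0 cfs at t = 36 h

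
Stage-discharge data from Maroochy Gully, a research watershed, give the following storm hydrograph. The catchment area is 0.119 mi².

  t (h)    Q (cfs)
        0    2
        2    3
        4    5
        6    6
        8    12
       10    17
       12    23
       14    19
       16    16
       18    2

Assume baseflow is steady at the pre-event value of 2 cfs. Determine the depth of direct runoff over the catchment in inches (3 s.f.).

Direct runoff: 0.0, 1.0, 3.0, 4.0, 10.0, 15.0, 21.0, 17.0, 14.0, 0.0 cfs; ΣQ_DR = 85.00 cfs.
V = ΣQ_DR · Δt = 85.00 × 7200 s = 6.120 × 10^5 ft³.
Over A = 0.119 mi², depth = V / A = 2.21 in.

d ≈ 2.21 in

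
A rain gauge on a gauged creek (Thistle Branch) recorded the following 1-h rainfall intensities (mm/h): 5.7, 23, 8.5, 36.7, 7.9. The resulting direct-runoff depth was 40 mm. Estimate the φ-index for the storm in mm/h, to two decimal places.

Only the 2 blocks with intensity above φ contribute runoff: 23, 36.7 mm/h.
Σ(I−φ)·Δt = d  ⇒  (23+36.7 − 2φ)·1 = 40
φ = (59.70 − 40/1) / 2 = 9.85 mm/h.

φ ≈ 9.85 mm/h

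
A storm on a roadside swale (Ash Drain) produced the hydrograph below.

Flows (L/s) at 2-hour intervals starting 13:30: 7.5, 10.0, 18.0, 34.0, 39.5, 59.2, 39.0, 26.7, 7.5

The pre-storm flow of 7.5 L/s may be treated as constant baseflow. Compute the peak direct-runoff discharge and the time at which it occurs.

Subtracting baseflow gives direct-runoff ordinates: 0.0, 2.5, 10.5, 26.5, 32.0, 51.7, 31.5, 19.2, 0.0 L/s.
The maximum is 51.7 L/s, occurring at the reading for t = 23:30.

Q_p = 51.7 L/s at t = 23:30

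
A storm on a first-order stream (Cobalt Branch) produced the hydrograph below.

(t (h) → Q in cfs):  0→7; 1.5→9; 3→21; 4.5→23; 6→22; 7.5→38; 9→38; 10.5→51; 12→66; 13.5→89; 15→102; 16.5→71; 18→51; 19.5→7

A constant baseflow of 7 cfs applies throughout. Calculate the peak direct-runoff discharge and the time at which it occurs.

Q_p = 95.0 cfs at t = 15 h

Subtracting baseflow gives direct-runoff ordinates: 0.0, 2.0, 14.0, 16.0, 15.0, 31.0, 31.0, 44.0, 59.0, 82.0, 95.0, 64.0, 44.0, 0.0 cfs.
The maximum is 95.0 cfs, occurring at the reading for t = 15 h.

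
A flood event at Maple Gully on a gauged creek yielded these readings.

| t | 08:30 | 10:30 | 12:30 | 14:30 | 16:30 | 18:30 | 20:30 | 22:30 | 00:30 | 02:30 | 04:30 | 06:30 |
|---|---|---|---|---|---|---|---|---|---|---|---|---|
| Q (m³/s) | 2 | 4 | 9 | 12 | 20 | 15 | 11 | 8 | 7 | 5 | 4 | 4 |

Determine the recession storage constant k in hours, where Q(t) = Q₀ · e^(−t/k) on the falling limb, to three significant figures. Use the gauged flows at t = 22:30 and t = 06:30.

On the falling limb, Q drops from 8 to 4 m³/s between t = 22:30 and t = 06:30 (Δt = 8 h).
k = −Δt / ln(Q₂/Q₁) = −8 / ln(4/8) = 11.5 h.

k ≈ 11.5 h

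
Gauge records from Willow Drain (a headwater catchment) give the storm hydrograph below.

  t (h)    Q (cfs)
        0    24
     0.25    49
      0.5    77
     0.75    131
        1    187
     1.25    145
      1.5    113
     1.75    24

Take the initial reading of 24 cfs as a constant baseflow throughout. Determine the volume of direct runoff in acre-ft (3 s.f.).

Direct-runoff ordinates (Q − Q_b): 0.0, 25.0, 53.0, 107.0, 163.0, 121.0, 89.0, 0.0 cfs.
ΣQ_DR = 558.0 cfs.
With Δt = 0.25 h = 900 s, V = ΣQ_DR · Δt = 558.0 × 900 = 5.02 × 10^5 ft³ = 11.5 acre-ft.

V ≈ 11.5 acre-ft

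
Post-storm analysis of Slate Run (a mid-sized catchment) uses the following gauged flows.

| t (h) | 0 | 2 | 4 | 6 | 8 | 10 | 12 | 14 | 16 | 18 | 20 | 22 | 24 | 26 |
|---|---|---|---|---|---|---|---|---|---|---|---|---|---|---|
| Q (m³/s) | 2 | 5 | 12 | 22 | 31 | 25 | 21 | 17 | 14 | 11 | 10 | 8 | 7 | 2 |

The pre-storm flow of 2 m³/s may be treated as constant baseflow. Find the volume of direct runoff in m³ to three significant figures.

V ≈ 1.14 × 10^6 m³

Direct-runoff ordinates (Q − Q_b): 0.0, 3.0, 10.0, 20.0, 29.0, 23.0, 19.0, 15.0, 12.0, 9.0, 8.0, 6.0, 5.0, 0.0 m³/s.
ΣQ_DR = 159.0 m³/s.
With Δt = 2 h = 7200 s, V = ΣQ_DR · Δt = 159.0 × 7200 = 1.14 × 10^6 m³.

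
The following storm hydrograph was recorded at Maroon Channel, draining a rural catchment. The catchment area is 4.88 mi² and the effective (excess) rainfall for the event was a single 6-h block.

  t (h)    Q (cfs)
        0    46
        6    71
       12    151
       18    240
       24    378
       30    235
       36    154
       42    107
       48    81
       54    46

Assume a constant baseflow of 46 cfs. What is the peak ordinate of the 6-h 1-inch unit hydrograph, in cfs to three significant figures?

U_p ≈ 166 cfs

Direct runoff: 0.0, 25.0, 105.0, 194.0, 332.0, 189.0, 108.0, 61.0, 35.0, 0.0 cfs; ΣQ_DR = 1049 cfs, peak = 332.0 cfs.
Runoff depth d = ΣQ_DR·Δt / A = 1049 × 21600 / (4.88 mi²) = 1.999 in.
The 1-inch UH is the DRH scaled by (1 in)/d, so U_p = 332.0 × 1/1.999 = 166 cfs.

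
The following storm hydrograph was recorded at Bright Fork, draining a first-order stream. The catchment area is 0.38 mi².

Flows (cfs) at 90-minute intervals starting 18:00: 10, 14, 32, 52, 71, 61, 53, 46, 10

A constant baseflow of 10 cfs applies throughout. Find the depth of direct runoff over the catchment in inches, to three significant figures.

Direct runoff: 0.0, 4.0, 22.0, 42.0, 61.0, 51.0, 43.0, 36.0, 0.0 cfs; ΣQ_DR = 259.0 cfs.
V = ΣQ_DR · Δt = 259.0 × 5400 s = 1.399 × 10^6 ft³.
Over A = 0.38 mi², depth = V / A = 1.58 in.

d ≈ 1.58 in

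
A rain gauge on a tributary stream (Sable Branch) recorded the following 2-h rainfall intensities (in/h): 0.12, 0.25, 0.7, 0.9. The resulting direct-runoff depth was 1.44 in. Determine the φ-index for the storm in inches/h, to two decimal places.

Only the 2 blocks with intensity above φ contribute runoff: 0.7, 0.9 in/h.
Σ(I−φ)·Δt = d  ⇒  (0.7+0.9 − 2φ)·2 = 1.44
φ = (1.600 − 1.44/2) / 2 = 0.44 in/h.

φ ≈ 0.44 in/h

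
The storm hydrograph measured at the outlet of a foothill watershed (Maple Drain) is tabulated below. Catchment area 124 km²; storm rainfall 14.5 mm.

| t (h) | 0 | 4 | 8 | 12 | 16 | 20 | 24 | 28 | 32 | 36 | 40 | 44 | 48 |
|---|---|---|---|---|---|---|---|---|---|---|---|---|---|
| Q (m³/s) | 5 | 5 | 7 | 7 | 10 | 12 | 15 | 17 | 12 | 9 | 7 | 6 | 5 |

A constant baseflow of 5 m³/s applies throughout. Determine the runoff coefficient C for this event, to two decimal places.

ΣQ_DR = 52.00 m³/s; V = ΣQ_DR·Δt = 7.488 × 10^5 m³.
Runoff depth d = V / A = 6.039 mm.
C = d / P = 6.039 / 14.5 = 0.42.

C ≈ 0.42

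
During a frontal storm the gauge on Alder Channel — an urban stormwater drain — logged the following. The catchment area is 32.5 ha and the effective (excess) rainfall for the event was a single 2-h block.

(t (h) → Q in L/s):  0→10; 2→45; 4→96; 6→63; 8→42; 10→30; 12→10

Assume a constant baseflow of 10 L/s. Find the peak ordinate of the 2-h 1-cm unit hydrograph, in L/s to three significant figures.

U_p ≈ 172 L/s

Direct runoff: 0.0, 35.0, 86.0, 53.0, 32.0, 20.0, 0.0 L/s; ΣQ_DR = 226.0 L/s, peak = 86.0 L/s.
Runoff depth d = ΣQ_DR·Δt / A = 226.0 × 7200 / (32.5 ha) = 5.007 mm.
The 1-cm UH is the DRH scaled by (10 mm)/d, so U_p = 86.0 × 10/5.007 = 172 L/s.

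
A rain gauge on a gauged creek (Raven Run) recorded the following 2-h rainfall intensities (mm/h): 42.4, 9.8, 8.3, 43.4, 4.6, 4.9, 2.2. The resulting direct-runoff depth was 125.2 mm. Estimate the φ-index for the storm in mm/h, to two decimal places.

Only the 2 blocks with intensity above φ contribute runoff: 42.4, 43.4 mm/h.
Σ(I−φ)·Δt = d  ⇒  (42.4+43.4 − 2φ)·2 = 125.2
φ = (85.80 − 125.2/2) / 2 = 11.60 mm/h.

φ ≈ 11.60 mm/h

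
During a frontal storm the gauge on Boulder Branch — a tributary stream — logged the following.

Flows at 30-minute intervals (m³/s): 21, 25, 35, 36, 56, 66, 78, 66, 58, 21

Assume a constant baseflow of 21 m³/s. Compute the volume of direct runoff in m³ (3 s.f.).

Direct-runoff ordinates (Q − Q_b): 0.0, 4.0, 14.0, 15.0, 35.0, 45.0, 57.0, 45.0, 37.0, 0.0 m³/s.
ΣQ_DR = 252.0 m³/s.
With Δt = 0.5 h = 1800 s, V = ΣQ_DR · Δt = 252.0 × 1800 = 4.54 × 10^5 m³.

V ≈ 4.54 × 10^5 m³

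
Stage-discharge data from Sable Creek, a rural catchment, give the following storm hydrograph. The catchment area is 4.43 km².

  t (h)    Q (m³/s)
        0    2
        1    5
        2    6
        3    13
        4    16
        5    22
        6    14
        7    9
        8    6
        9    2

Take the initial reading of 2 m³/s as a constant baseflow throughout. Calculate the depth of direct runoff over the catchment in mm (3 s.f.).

d ≈ 60.9 mm

Direct runoff: 0.0, 3.0, 4.0, 11.0, 14.0, 20.0, 12.0, 7.0, 4.0, 0.0 m³/s; ΣQ_DR = 75.00 m³/s.
V = ΣQ_DR · Δt = 75.00 × 3600 s = 2.700 × 10^5 m³.
Over A = 4.43 km², depth = V / A = 60.9 mm.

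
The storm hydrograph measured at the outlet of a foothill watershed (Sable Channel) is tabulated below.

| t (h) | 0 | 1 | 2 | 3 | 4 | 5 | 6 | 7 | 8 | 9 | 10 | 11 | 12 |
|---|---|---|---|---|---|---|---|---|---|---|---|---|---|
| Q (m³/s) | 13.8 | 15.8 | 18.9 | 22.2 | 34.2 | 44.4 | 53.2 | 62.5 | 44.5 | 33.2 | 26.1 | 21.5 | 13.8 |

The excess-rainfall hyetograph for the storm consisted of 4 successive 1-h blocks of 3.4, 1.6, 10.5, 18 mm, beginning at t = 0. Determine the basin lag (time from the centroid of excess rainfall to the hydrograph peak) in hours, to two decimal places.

Centroid of excess rainfall: t_c = Σ P_i·t̄_i / ΣP_i = 2.7866 h (block centres at 0.5, 1.5, 2.5, 3.5 h).
Hydrograph peak occurs at t = 7 h, so basin lag t_L = 7 − 2.7866 = 4.21 h.

t_L ≈ 4.21 h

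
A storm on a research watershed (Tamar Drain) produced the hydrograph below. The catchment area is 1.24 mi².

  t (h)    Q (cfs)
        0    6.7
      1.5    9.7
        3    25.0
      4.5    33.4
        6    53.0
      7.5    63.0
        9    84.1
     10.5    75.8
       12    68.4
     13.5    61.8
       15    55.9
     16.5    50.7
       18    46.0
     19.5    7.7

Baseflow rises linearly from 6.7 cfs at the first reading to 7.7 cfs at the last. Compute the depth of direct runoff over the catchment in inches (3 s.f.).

Direct runoff: 0.00, 2.92, 18.15, 26.47, 45.99, 55.92, 76.94, 68.56, 61.08, 54.41, 48.43, 43.15, 38.38, 0.00 cfs; ΣQ_DR = 540.4 cfs.
V = ΣQ_DR · Δt = 540.4 × 5400 s = 2.918 × 10^6 ft³.
Over A = 1.24 mi², depth = V / A = 1.01 in.

d ≈ 1.01 in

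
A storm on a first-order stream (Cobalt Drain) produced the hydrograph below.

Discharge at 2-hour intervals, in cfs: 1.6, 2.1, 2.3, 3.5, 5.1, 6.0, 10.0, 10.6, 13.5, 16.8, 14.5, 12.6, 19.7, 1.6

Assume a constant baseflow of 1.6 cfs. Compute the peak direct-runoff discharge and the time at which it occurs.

Q_p = 18.1 cfs at t = 24 h

Subtracting baseflow gives direct-runoff ordinates: 0.0, 0.5, 0.7, 1.9, 3.5, 4.4, 8.4, 9.0, 11.9, 15.2, 12.9, 11.0, 18.1, 0.0 cfs.
The maximum is 18.1 cfs, occurring at the reading for t = 24 h.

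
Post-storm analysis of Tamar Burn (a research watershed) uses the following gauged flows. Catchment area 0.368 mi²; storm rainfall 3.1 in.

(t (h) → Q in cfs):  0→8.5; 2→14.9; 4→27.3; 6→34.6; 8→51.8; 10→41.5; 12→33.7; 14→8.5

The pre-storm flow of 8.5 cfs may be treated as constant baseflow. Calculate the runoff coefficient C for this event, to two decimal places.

ΣQ_DR = 152.8 cfs; V = ΣQ_DR·Δt = 1.100 × 10^6 ft³.
Runoff depth d = V / A = 1.287 in.
C = d / P = 1.287 / 3.1 = 0.42.

C ≈ 0.42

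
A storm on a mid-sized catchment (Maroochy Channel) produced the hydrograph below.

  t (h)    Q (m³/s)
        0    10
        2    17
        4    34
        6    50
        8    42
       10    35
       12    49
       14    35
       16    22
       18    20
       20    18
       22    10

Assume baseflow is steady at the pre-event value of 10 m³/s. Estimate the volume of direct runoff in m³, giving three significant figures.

Direct-runoff ordinates (Q − Q_b): 0.0, 7.0, 24.0, 40.0, 32.0, 25.0, 39.0, 25.0, 12.0, 10.0, 8.0, 0.0 m³/s.
ΣQ_DR = 222.0 m³/s.
With Δt = 2 h = 7200 s, V = ΣQ_DR · Δt = 222.0 × 7200 = 1.60 × 10^6 m³.

V ≈ 1.60 × 10^6 m³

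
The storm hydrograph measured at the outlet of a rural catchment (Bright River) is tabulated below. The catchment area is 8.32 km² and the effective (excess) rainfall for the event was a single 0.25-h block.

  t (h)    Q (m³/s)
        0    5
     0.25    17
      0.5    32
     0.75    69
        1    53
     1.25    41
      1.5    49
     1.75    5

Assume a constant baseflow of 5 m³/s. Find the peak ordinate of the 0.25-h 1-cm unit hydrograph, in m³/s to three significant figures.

U_p ≈ 25.6 m³/s

Direct runoff: 0.0, 12.0, 27.0, 64.0, 48.0, 36.0, 44.0, 0.0 m³/s; ΣQ_DR = 231.0 m³/s, peak = 64.0 m³/s.
Runoff depth d = ΣQ_DR·Δt / A = 231.0 × 900 / (8.32 km²) = 24.99 mm.
The 1-cm UH is the DRH scaled by (10 mm)/d, so U_p = 64.0 × 10/24.99 = 25.6 m³/s.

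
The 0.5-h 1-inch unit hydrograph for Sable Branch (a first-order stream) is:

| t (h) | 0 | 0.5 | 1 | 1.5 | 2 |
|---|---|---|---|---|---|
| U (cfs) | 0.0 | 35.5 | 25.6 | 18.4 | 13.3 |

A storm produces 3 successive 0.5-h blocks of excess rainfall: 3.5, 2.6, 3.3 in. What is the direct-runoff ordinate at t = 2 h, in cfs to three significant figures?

Q ≈ 179 cfs

By discrete convolution, Q_j = Σ (P_i / 1 in) · U_{j−i}.
At t = 2 h (j=4): Q = (3.5/1)·13.3 + (2.6/1)·18.4 + (3.3/1)·25.6 = 179 cfs.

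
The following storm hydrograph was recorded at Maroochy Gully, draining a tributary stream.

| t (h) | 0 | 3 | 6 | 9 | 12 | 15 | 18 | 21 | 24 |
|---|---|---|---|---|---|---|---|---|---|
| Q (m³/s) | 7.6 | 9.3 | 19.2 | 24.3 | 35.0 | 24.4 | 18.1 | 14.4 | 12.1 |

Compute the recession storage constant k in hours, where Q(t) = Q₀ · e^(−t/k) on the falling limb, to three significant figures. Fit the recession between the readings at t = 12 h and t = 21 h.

On the falling limb, Q drops from 35.0 to 14.4 m³/s between t = 12 h and t = 21 h (Δt = 9 h).
k = −Δt / ln(Q₂/Q₁) = −9 / ln(14.4/35.0) = 10.1 h.

k ≈ 10.1 h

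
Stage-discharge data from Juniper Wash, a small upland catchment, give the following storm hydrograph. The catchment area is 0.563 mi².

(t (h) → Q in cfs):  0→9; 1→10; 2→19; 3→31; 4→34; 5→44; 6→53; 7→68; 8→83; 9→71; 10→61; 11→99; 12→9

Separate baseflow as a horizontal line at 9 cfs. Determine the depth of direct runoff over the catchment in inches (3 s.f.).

Direct runoff: 0.0, 1.0, 10.0, 22.0, 25.0, 35.0, 44.0, 59.0, 74.0, 62.0, 52.0, 90.0, 0.0 cfs; ΣQ_DR = 474.0 cfs.
V = ΣQ_DR · Δt = 474.0 × 3600 s = 1.706 × 10^6 ft³.
Over A = 0.563 mi², depth = V / A = 1.30 in.

d ≈ 1.30 in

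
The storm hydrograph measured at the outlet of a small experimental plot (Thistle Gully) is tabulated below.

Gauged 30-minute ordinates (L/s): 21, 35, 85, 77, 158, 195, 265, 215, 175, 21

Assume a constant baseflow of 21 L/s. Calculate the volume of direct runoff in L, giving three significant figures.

V ≈ 1.87 × 10^6 L

Direct-runoff ordinates (Q − Q_b): 0.0, 14.0, 64.0, 56.0, 137.0, 174.0, 244.0, 194.0, 154.0, 0.0 L/s.
ΣQ_DR = 1037 L/s.
With Δt = 0.5 h = 1800 s, V = ΣQ_DR · Δt = 1037 × 1800 = 1.87 × 10^6 L.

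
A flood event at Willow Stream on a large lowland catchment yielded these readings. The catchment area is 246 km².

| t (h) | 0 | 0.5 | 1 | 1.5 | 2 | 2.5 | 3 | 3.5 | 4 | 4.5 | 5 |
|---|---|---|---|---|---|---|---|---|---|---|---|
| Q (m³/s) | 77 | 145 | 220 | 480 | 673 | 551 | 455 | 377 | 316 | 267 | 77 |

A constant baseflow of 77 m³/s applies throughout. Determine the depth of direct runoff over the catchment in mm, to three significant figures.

d ≈ 20.4 mm

Direct runoff: 0.0, 68.0, 143.0, 403.0, 596.0, 474.0, 378.0, 300.0, 239.0, 190.0, 0.0 m³/s; ΣQ_DR = 2791 m³/s.
V = ΣQ_DR · Δt = 2791 × 1800 s = 5.024 × 10^6 m³.
Over A = 246 km², depth = V / A = 20.4 mm.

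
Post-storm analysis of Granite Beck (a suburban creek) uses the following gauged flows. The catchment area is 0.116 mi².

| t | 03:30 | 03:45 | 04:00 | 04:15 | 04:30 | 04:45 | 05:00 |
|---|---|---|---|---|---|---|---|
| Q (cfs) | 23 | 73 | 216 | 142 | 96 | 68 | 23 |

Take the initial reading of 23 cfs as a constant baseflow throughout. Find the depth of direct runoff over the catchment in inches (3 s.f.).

Direct runoff: 0.0, 50.0, 193.0, 119.0, 73.0, 45.0, 0.0 cfs; ΣQ_DR = 480.0 cfs.
V = ΣQ_DR · Δt = 480.0 × 900 s = 4.320 × 10^5 ft³.
Over A = 0.116 mi², depth = V / A = 1.60 in.

d ≈ 1.60 in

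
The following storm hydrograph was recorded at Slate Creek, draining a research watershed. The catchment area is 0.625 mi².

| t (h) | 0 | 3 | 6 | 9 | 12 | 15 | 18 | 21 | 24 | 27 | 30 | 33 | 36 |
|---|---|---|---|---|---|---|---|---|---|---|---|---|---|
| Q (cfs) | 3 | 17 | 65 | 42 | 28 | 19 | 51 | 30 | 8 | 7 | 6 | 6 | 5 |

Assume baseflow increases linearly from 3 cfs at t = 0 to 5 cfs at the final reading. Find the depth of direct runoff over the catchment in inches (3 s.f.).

d ≈ 1.75 in

Direct runoff: 0.00, 13.83, 61.67, 38.50, 24.33, 15.17, 47.00, 25.83, 3.67, 2.50, 1.33, 1.17, 0.00 cfs; ΣQ_DR = 235.0 cfs.
V = ΣQ_DR · Δt = 235.0 × 10800 s = 2.538 × 10^6 ft³.
Over A = 0.625 mi², depth = V / A = 1.75 in.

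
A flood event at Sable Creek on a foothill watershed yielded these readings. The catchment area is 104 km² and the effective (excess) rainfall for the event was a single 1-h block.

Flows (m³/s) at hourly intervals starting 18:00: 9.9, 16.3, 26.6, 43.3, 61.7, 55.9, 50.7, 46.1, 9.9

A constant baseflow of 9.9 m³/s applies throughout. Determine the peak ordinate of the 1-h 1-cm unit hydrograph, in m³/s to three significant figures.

U_p ≈ 64.7 m³/s

Direct runoff: 0.0, 6.4, 16.7, 33.4, 51.8, 46.0, 40.8, 36.2, 0.0 m³/s; ΣQ_DR = 231.3 m³/s, peak = 51.8 m³/s.
Runoff depth d = ΣQ_DR·Δt / A = 231.3 × 3600 / (104 km²) = 8.007 mm.
The 1-cm UH is the DRH scaled by (10 mm)/d, so U_p = 51.8 × 10/8.007 = 64.7 m³/s.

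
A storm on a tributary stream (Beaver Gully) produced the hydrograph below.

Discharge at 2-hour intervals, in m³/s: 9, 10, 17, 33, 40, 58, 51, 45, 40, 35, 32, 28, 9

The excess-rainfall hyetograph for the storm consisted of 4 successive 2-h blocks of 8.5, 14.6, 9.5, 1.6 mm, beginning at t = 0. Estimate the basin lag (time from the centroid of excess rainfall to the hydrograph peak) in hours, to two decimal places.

t_L ≈ 6.75 h

Centroid of excess rainfall: t_c = Σ P_i·t̄_i / ΣP_i = 3.2456 h (block centres at 1, 3, 5, 7 h).
Hydrograph peak occurs at t = 10 h, so basin lag t_L = 10 − 3.2456 = 6.75 h.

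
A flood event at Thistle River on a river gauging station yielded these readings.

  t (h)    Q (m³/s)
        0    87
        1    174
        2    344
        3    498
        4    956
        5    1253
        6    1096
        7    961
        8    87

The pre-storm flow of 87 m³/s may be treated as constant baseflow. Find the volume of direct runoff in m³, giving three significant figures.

Direct-runoff ordinates (Q − Q_b): 0.0, 87.0, 257.0, 411.0, 869.0, 1166.0, 1009.0, 874.0, 0.0 m³/s.
ΣQ_DR = 4673 m³/s.
With Δt = 1 h = 3600 s, V = ΣQ_DR · Δt = 4673 × 3600 = 1.68 × 10^7 m³.

V ≈ 1.68 × 10^7 m³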